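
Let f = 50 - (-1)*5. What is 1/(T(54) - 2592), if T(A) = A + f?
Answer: -1/2483 ≈ -0.00040274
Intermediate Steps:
f = 55 (f = 50 - 1*(-5) = 50 + 5 = 55)
T(A) = 55 + A (T(A) = A + 55 = 55 + A)
1/(T(54) - 2592) = 1/((55 + 54) - 2592) = 1/(109 - 2592) = 1/(-2483) = -1/2483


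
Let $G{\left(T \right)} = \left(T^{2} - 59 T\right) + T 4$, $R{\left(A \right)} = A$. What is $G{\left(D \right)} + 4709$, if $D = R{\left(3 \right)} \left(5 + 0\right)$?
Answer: $4109$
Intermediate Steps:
$D = 15$ ($D = 3 \left(5 + 0\right) = 3 \cdot 5 = 15$)
$G{\left(T \right)} = T^{2} - 55 T$ ($G{\left(T \right)} = \left(T^{2} - 59 T\right) + 4 T = T^{2} - 55 T$)
$G{\left(D \right)} + 4709 = 15 \left(-55 + 15\right) + 4709 = 15 \left(-40\right) + 4709 = -600 + 4709 = 4109$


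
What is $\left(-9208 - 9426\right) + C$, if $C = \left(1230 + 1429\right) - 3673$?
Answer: $-19648$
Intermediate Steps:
$C = -1014$ ($C = 2659 - 3673 = -1014$)
$\left(-9208 - 9426\right) + C = \left(-9208 - 9426\right) - 1014 = -18634 - 1014 = -19648$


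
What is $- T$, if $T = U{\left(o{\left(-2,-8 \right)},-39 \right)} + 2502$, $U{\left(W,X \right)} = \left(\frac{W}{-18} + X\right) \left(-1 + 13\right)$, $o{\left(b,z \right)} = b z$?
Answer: $- \frac{6070}{3} \approx -2023.3$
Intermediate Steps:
$U{\left(W,X \right)} = 12 X - \frac{2 W}{3}$ ($U{\left(W,X \right)} = \left(W \left(- \frac{1}{18}\right) + X\right) 12 = \left(- \frac{W}{18} + X\right) 12 = \left(X - \frac{W}{18}\right) 12 = 12 X - \frac{2 W}{3}$)
$T = \frac{6070}{3}$ ($T = \left(12 \left(-39\right) - \frac{2 \left(\left(-2\right) \left(-8\right)\right)}{3}\right) + 2502 = \left(-468 - \frac{32}{3}\right) + 2502 = - \frac{1436}{3} + 2502 = \frac{6070}{3} \approx 2023.3$)
$- T = \left(-1\right) \frac{6070}{3} = - \frac{6070}{3}$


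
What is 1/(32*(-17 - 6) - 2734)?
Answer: -1/3470 ≈ -0.00028818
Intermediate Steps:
1/(32*(-17 - 6) - 2734) = 1/(32*(-23) - 2734) = 1/(-736 - 2734) = 1/(-3470) = -1/3470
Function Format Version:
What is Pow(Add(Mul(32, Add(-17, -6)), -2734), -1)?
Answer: Rational(-1, 3470) ≈ -0.00028818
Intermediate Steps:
Pow(Add(Mul(32, Add(-17, -6)), -2734), -1) = Pow(Add(Mul(32, -23), -2734), -1) = Pow(Add(-736, -2734), -1) = Pow(-3470, -1) = Rational(-1, 3470)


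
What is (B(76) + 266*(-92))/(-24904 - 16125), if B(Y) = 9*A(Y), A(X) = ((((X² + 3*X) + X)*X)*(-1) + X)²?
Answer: -1921029239672/41029 ≈ -4.6821e+7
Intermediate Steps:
A(X) = (X - X*(X² + 4*X))² (A(X) = (((X² + 4*X)*X)*(-1) + X)² = ((X*(X² + 4*X))*(-1) + X)² = (-X*(X² + 4*X) + X)² = (X - X*(X² + 4*X))²)
B(Y) = 9*Y²*(-1 + Y² + 4*Y)² (B(Y) = 9*(Y²*(-1 + Y² + 4*Y)²) = 9*Y²*(-1 + Y² + 4*Y)²)
(B(76) + 266*(-92))/(-24904 - 16125) = (9*76²*(-1 + 76² + 4*76)² + 266*(-92))/(-24904 - 16125) = (9*5776*(-1 + 5776 + 304)² - 24472)/(-41029) = (9*5776*6079² - 24472)*(-1/41029) = (9*5776*36954241 - 24472)*(-1/41029) = (1921029264144 - 24472)*(-1/41029) = 1921029239672*(-1/41029) = -1921029239672/41029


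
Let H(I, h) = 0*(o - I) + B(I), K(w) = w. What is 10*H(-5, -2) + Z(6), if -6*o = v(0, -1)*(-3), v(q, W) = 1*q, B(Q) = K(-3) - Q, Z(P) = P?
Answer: 26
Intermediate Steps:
B(Q) = -3 - Q
v(q, W) = q
o = 0 (o = -0*(-3) = -⅙*0 = 0)
H(I, h) = -3 - I (H(I, h) = 0*(0 - I) + (-3 - I) = 0*(-I) + (-3 - I) = 0 + (-3 - I) = -3 - I)
10*H(-5, -2) + Z(6) = 10*(-3 - 1*(-5)) + 6 = 10*(-3 + 5) + 6 = 10*2 + 6 = 20 + 6 = 26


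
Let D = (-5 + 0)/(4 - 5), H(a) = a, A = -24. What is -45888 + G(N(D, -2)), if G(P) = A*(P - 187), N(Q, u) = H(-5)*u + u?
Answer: -41592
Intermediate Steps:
D = 5 (D = -5/(-1) = -5*(-1) = 5)
N(Q, u) = -4*u (N(Q, u) = -5*u + u = -4*u)
G(P) = 4488 - 24*P (G(P) = -24*(P - 187) = -24*(-187 + P) = 4488 - 24*P)
-45888 + G(N(D, -2)) = -45888 + (4488 - (-96)*(-2)) = -45888 + (4488 - 24*8) = -45888 + (4488 - 192) = -45888 + 4296 = -41592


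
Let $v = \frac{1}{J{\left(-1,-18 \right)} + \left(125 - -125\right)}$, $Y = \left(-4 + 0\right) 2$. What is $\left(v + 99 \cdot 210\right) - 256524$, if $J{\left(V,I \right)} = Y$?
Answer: $- \frac{57047627}{242} \approx -2.3573 \cdot 10^{5}$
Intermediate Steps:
$Y = -8$ ($Y = \left(-4\right) 2 = -8$)
$J{\left(V,I \right)} = -8$
$v = \frac{1}{242}$ ($v = \frac{1}{-8 + \left(125 - -125\right)} = \frac{1}{-8 + \left(125 + 125\right)} = \frac{1}{-8 + 250} = \frac{1}{242} \approx 0.0041322$)
$\left(v + 99 \cdot 210\right) - 256524 = \left(\frac{1}{242} + 99 \cdot 210\right) - 256524 = \left(\frac{1}{242} + 20790\right) - 256524 = \frac{5031181}{242} - 256524 = - \frac{57047627}{242}$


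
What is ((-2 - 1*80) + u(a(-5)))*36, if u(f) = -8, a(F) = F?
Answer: -3240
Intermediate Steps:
((-2 - 1*80) + u(a(-5)))*36 = ((-2 - 1*80) - 8)*36 = ((-2 - 80) - 8)*36 = (-82 - 8)*36 = -90*36 = -3240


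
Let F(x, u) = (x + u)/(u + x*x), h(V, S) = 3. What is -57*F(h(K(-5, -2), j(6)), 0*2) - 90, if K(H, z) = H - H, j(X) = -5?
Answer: -109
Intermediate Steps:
K(H, z) = 0
F(x, u) = (u + x)/(u + x**2)
-57*F(h(K(-5, -2), j(6)), 0*2) - 90 = -57*(0*2 + 3)/(0*2 + 3**2) - 90 = -57*(0 + 3)/(0 + 9) - 90 = -57*3/9 - 90 = -19*3/3 - 90 = -57*1/3 - 90 = -19 - 90 = -109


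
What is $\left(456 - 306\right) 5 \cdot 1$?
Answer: $750$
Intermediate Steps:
$\left(456 - 306\right) 5 \cdot 1 = 150 \cdot 5 = 750$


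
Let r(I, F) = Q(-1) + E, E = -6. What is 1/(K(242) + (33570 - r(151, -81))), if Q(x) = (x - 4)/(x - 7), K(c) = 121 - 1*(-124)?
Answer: 8/270563 ≈ 2.9568e-5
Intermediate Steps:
K(c) = 245 (K(c) = 121 + 124 = 245)
Q(x) = (-4 + x)/(-7 + x)
r(I, F) = -43/8 (r(I, F) = (-4 - 1)/(-7 - 1) - 6 = -5/(-8) - 6 = -⅛*(-5) - 6 = 5/8 - 6 = -43/8)
1/(K(242) + (33570 - r(151, -81))) = 1/(245 + (33570 - 1*(-43/8))) = 1/(245 + (33570 + 43/8)) = 1/(245 + 268603/8) = 1/(270563/8) = 8/270563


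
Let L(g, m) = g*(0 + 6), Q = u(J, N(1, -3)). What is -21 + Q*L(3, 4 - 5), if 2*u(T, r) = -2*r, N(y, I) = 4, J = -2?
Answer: -93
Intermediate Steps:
u(T, r) = -r (u(T, r) = (-2*r)/2 = -r)
Q = -4 (Q = -1*4 = -4)
L(g, m) = 6*g (L(g, m) = g*6 = 6*g)
-21 + Q*L(3, 4 - 5) = -21 - 24*3 = -21 - 4*18 = -21 - 72 = -93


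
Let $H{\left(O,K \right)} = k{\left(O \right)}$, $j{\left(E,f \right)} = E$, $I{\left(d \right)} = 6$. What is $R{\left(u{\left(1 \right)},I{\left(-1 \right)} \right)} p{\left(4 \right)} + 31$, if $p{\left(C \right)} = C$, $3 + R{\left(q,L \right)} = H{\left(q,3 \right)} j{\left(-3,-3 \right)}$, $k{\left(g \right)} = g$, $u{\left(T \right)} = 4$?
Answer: $-29$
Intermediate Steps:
$H{\left(O,K \right)} = O$
$R{\left(q,L \right)} = -3 - 3 q$ ($R{\left(q,L \right)} = -3 + q \left(-3\right) = -3 - 3 q$)
$R{\left(u{\left(1 \right)},I{\left(-1 \right)} \right)} p{\left(4 \right)} + 31 = \left(-3 - 12\right) 4 + 31 = \left(-15\right) 4 + 31 = -60 + 31 = -29$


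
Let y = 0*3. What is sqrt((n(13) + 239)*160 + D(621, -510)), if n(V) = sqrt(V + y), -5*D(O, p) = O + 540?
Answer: sqrt(950195 + 4000*sqrt(13))/5 ≈ 196.43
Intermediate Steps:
D(O, p) = -108 - O/5 (D(O, p) = -(O + 540)/5 = -(540 + O)/5 = -108 - O/5)
y = 0
n(V) = sqrt(V) (n(V) = sqrt(V + 0) = sqrt(V))
sqrt((n(13) + 239)*160 + D(621, -510)) = sqrt((sqrt(13) + 239)*160 + (-108 - 1/5*621)) = sqrt((239 + sqrt(13))*160 + (-108 - 621/5)) = sqrt((38240 + 160*sqrt(13)) - 1161/5) = sqrt(190039/5 + 160*sqrt(13))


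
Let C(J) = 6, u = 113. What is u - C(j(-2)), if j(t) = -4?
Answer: 107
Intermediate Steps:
u - C(j(-2)) = 113 - 1*6 = 113 - 6 = 107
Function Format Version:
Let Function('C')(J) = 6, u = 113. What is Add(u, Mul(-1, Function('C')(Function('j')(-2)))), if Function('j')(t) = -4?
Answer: 107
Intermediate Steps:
Add(u, Mul(-1, Function('C')(Function('j')(-2)))) = Add(113, Mul(-1, 6)) = Add(113, -6) = 107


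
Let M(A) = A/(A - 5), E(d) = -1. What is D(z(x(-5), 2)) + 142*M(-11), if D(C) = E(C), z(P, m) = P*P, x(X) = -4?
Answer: 773/8 ≈ 96.625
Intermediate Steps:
z(P, m) = P²
D(C) = -1
M(A) = A/(-5 + A)
D(z(x(-5), 2)) + 142*M(-11) = -1 + 142*(-11/(-5 - 11)) = -1 + 142*(-11/(-16)) = -1 + 142*(-11*(-1/16)) = -1 + 142*(11/16) = -1 + 781/8 = 773/8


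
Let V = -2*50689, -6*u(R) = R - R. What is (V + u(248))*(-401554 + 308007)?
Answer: 9483607766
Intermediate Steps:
u(R) = 0 (u(R) = -(R - R)/6 = -⅙*0 = 0)
V = -101378
(V + u(248))*(-401554 + 308007) = (-101378 + 0)*(-401554 + 308007) = -101378*(-93547) = 9483607766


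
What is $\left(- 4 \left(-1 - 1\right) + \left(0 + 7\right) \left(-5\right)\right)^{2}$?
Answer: $729$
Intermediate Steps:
$\left(- 4 \left(-1 - 1\right) + \left(0 + 7\right) \left(-5\right)\right)^{2} = \left(\left(-4\right) \left(-2\right) + 7 \left(-5\right)\right)^{2} = \left(8 - 35\right)^{2} = \left(-27\right)^{2} = 729$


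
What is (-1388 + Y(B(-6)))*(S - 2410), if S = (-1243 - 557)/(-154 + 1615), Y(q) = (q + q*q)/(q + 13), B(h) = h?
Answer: 11373979220/3409 ≈ 3.3365e+6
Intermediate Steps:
Y(q) = (q + q²)/(13 + q)
S = -600/487 (S = -1800/1461 = -1800*1/1461 = -600/487 ≈ -1.2320)
(-1388 + Y(B(-6)))*(S - 2410) = (-1388 - 6*(1 - 6)/(13 - 6))*(-600/487 - 2410) = (-1388 - 6*(-5)/7)*(-1174270/487) = (-1388 - 6*⅐*(-5))*(-1174270/487) = (-1388 + 30/7)*(-1174270/487) = -9686/7*(-1174270/487) = 11373979220/3409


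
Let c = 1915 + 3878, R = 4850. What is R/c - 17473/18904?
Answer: -9536689/109510872 ≈ -0.087084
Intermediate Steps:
c = 5793
R/c - 17473/18904 = 4850/5793 - 17473/18904 = -9536689/109510872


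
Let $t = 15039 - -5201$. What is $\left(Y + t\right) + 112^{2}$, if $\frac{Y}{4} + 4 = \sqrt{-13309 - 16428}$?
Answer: $32768 + 4 i \sqrt{29737} \approx 32768.0 + 689.78 i$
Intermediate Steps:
$Y = -16 + 4 i \sqrt{29737}$ ($Y = -16 + 4 \sqrt{-13309 - 16428} = -16 + 4 \sqrt{-29737} = -16 + 4 i \sqrt{29737} \approx -16.0 + 689.78 i$)
$t = 20240$ ($t = 15039 + 5201 = 20240$)
$\left(Y + t\right) + 112^{2} = \left(\left(-16 + 4 i \sqrt{29737}\right) + 20240\right) + 112^{2} = \left(20224 + 4 i \sqrt{29737}\right) + 12544 = 32768 + 4 i \sqrt{29737}$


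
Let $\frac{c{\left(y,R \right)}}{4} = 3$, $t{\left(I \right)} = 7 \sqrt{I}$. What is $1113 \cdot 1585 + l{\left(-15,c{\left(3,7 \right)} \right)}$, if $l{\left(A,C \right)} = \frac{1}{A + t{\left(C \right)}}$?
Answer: $\frac{213456710}{121} + \frac{14 \sqrt{3}}{363} \approx 1.7641 \cdot 10^{6}$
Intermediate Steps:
$c{\left(y,R \right)} = 12$ ($c{\left(y,R \right)} = 4 \cdot 3 = 12$)
$l{\left(A,C \right)} = \frac{1}{A + 7 \sqrt{C}}$
$1113 \cdot 1585 + l{\left(-15,c{\left(3,7 \right)} \right)} = 1113 \cdot 1585 + \frac{1}{-15 + 7 \sqrt{12}} = 1764105 + \frac{1}{-15 + 7 \cdot 2 \sqrt{3}} = 1764105 + \frac{1}{-15 + 14 \sqrt{3}}$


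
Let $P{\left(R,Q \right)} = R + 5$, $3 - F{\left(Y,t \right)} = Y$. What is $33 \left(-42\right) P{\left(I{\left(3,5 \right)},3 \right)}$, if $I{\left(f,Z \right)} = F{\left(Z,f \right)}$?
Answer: $-4158$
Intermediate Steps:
$F{\left(Y,t \right)} = 3 - Y$
$I{\left(f,Z \right)} = 3 - Z$
$P{\left(R,Q \right)} = 5 + R$
$33 \left(-42\right) P{\left(I{\left(3,5 \right)},3 \right)} = 33 \left(-42\right) \left(5 + \left(3 - 5\right)\right) = - 1386 \left(5 + \left(3 - 5\right)\right) = - 1386 \left(5 - 2\right) = \left(-1386\right) 3 = -4158$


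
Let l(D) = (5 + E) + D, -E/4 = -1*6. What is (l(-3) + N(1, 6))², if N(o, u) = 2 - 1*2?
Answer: 676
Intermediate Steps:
E = 24 (E = -(-4)*6 = -4*(-6) = 24)
l(D) = 29 + D (l(D) = (5 + 24) + D = 29 + D)
N(o, u) = 0 (N(o, u) = 2 - 2 = 0)
(l(-3) + N(1, 6))² = ((29 - 3) + 0)² = (26 + 0)² = 26² = 676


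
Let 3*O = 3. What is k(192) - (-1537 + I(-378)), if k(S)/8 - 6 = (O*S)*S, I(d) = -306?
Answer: 296803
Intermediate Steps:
O = 1 (O = (⅓)*3 = 1)
k(S) = 48 + 8*S² (k(S) = 48 + 8*((1*S)*S) = 48 + 8*(S*S) = 48 + 8*S²)
k(192) - (-1537 + I(-378)) = (48 + 8*192²) - (-1537 - 306) = (48 + 8*36864) - 1*(-1843) = (48 + 294912) + 1843 = 294960 + 1843 = 296803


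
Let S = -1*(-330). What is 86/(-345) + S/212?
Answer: 47809/36570 ≈ 1.3073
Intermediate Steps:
S = 330
86/(-345) + S/212 = 86/(-345) + 330/212 = 86*(-1/345) + 330*(1/212) = -86/345 + 165/106 = 47809/36570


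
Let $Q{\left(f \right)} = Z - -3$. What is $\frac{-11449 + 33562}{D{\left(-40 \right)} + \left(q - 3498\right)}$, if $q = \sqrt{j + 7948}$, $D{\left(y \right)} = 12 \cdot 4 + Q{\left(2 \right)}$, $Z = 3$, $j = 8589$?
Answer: $- \frac{5858244}{911123} - \frac{1701 \sqrt{16537}}{911123} \approx -6.6698$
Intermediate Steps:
$Q{\left(f \right)} = 6$ ($Q{\left(f \right)} = 3 - -3 = 3 + 3 = 6$)
$D{\left(y \right)} = 54$ ($D{\left(y \right)} = 12 \cdot 4 + 6 = 48 + 6 = 54$)
$q = \sqrt{16537}$ ($q = \sqrt{8589 + 7948} = \sqrt{16537} \approx 128.6$)
$\frac{-11449 + 33562}{D{\left(-40 \right)} + \left(q - 3498\right)} = \frac{-11449 + 33562}{54 - \left(3498 - \sqrt{16537}\right)} = \frac{22113}{54 - \left(3498 - \sqrt{16537}\right)} = \frac{22113}{-3444 + \sqrt{16537}}$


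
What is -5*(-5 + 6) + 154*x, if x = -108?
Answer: -16637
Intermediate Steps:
-5*(-5 + 6) + 154*x = -5*(-5 + 6) + 154*(-108) = -5*1 - 16632 = -5 - 16632 = -16637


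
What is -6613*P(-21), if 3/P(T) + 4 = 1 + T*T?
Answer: -6613/146 ≈ -45.294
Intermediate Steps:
P(T) = 3/(-3 + T²) (P(T) = 3/(-4 + (1 + T*T)) = 3/(-4 + (1 + T²)) = 3/(-3 + T²))
-6613*P(-21) = -19839/(-3 + (-21)²) = -19839/(-3 + 441) = -19839/438 = -6613*1/146 = -6613/146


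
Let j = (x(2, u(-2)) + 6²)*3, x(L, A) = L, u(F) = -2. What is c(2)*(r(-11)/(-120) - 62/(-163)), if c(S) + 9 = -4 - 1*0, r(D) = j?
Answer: 24141/3260 ≈ 7.4052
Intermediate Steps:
j = 114 (j = (2 + 6²)*3 = (2 + 36)*3 = 38*3 = 114)
r(D) = 114
c(S) = -13 (c(S) = -9 + (-4 - 1*0) = -9 + (-4 + 0) = -9 - 4 = -13)
c(2)*(r(-11)/(-120) - 62/(-163)) = -13*(114/(-120) - 62/(-163)) = -13*(114*(-1/120) - 62*(-1/163)) = -13*(-19/20 + 62/163) = -13*(-1857/3260) = 24141/3260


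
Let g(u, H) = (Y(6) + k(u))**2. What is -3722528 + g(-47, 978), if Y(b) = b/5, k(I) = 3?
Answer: -93062759/25 ≈ -3.7225e+6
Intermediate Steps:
Y(b) = b/5 (Y(b) = b*(1/5) = b/5)
g(u, H) = 441/25 (g(u, H) = ((1/5)*6 + 3)**2 = (6/5 + 3)**2 = (21/5)**2 = 441/25)
-3722528 + g(-47, 978) = -3722528 + 441/25 = -93062759/25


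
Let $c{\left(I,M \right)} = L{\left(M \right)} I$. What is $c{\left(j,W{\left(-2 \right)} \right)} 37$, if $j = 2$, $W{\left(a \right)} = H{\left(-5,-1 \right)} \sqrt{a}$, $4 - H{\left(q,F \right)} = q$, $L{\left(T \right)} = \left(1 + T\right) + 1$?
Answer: $148 + 666 i \sqrt{2} \approx 148.0 + 941.87 i$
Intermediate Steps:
$L{\left(T \right)} = 2 + T$
$H{\left(q,F \right)} = 4 - q$
$W{\left(a \right)} = 9 \sqrt{a}$ ($W{\left(a \right)} = \left(4 - -5\right) \sqrt{a} = \left(4 + 5\right) \sqrt{a} = 9 \sqrt{a}$)
$c{\left(I,M \right)} = I \left(2 + M\right)$ ($c{\left(I,M \right)} = \left(2 + M\right) I = I \left(2 + M\right)$)
$c{\left(j,W{\left(-2 \right)} \right)} 37 = 2 \left(2 + 9 \sqrt{-2}\right) 37 = 2 \left(2 + 9 i \sqrt{2}\right) 37 = \left(4 + 18 i \sqrt{2}\right) 37 = 148 + 666 i \sqrt{2}$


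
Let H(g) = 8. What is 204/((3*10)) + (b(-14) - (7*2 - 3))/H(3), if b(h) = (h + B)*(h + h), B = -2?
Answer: 2457/40 ≈ 61.425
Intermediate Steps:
b(h) = 2*h*(-2 + h) (b(h) = (h - 2)*(h + h) = (-2 + h)*(2*h) = 2*h*(-2 + h))
204/((3*10)) + (b(-14) - (7*2 - 3))/H(3) = 204/((3*10)) + (2*(-14)*(-2 - 14) - (7*2 - 3))/8 = 204/30 + (2*(-14)*(-16) - (14 - 3))*(1/8) = 204*(1/30) + (448 - 1*11)*(1/8) = 34/5 + (448 - 11)*(1/8) = 34/5 + 437*(1/8) = 34/5 + 437/8 = 2457/40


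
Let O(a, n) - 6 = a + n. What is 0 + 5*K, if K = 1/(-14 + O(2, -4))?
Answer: -½ ≈ -0.50000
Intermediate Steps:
O(a, n) = 6 + a + n (O(a, n) = 6 + (a + n) = 6 + a + n)
K = -⅒ (K = 1/(-14 + (6 + 2 - 4)) = 1/(-14 + 4) = 1/(-10) = -⅒ ≈ -0.10000)
0 + 5*K = 0 + 5*(-⅒) = 0 - ½ = -½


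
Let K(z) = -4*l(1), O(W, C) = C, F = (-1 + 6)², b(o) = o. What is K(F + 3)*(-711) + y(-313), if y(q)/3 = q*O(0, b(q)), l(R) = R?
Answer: 296751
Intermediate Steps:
F = 25 (F = 5² = 25)
K(z) = -4 (K(z) = -4*1 = -4)
y(q) = 3*q² (y(q) = 3*(q*q) = 3*q²)
K(F + 3)*(-711) + y(-313) = -4*(-711) + 3*(-313)² = 2844 + 3*97969 = 2844 + 293907 = 296751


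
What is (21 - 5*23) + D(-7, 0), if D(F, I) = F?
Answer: -101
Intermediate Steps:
(21 - 5*23) + D(-7, 0) = (21 - 5*23) - 7 = (21 - 115) - 7 = -94 - 7 = -101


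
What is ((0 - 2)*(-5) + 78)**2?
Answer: 7744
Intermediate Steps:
((0 - 2)*(-5) + 78)**2 = (-2*(-5) + 78)**2 = (10 + 78)**2 = 88**2 = 7744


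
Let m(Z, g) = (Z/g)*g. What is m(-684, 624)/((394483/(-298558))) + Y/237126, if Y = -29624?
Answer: 24206342511140/46771087929 ≈ 517.55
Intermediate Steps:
m(Z, g) = Z
m(-684, 624)/((394483/(-298558))) + Y/237126 = -684/(394483/(-298558)) - 29624/237126 = -684/(394483*(-1/298558)) - 29624*1/237126 = -684/(-394483/298558) - 14812/118563 = -684*(-298558/394483) - 14812/118563 = 204213672/394483 - 14812/118563 = 24206342511140/46771087929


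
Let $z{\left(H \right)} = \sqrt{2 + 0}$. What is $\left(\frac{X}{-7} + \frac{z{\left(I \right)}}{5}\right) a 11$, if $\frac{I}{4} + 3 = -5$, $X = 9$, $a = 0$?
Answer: $0$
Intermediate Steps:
$I = -32$ ($I = -12 + 4 \left(-5\right) = -12 - 20 = -32$)
$z{\left(H \right)} = \sqrt{2}$
$\left(\frac{X}{-7} + \frac{z{\left(I \right)}}{5}\right) a 11 = \left(\frac{9}{-7} + \frac{\sqrt{2}}{5}\right) 0 \cdot 11 = \left(9 \left(- \frac{1}{7}\right) + \sqrt{2} \cdot \frac{1}{5}\right) 0 \cdot 11 = \left(- \frac{9}{7} + \frac{\sqrt{2}}{5}\right) 0 \cdot 11 = 0 \cdot 11 = 0$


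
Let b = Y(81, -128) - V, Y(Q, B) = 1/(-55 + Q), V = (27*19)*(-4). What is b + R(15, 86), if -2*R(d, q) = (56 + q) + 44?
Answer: 50935/26 ≈ 1959.0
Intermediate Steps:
V = -2052 (V = 513*(-4) = -2052)
R(d, q) = -50 - q/2 (R(d, q) = -((56 + q) + 44)/2 = -(100 + q)/2 = -50 - q/2)
b = 53353/26 (b = 1/(-55 + 81) - 1*(-2052) = 1/26 + 2052 = 53353/26 ≈ 2052.0)
b + R(15, 86) = 53353/26 + (-50 - ½*86) = 53353/26 + (-50 - 43) = 53353/26 - 93 = 50935/26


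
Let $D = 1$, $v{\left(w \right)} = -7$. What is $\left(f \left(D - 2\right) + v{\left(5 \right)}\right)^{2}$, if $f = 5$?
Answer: $144$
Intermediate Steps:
$\left(f \left(D - 2\right) + v{\left(5 \right)}\right)^{2} = \left(5 \left(1 - 2\right) - 7\right)^{2} = \left(5 \left(-1\right) - 7\right)^{2} = \left(-5 - 7\right)^{2} = \left(-12\right)^{2} = 144$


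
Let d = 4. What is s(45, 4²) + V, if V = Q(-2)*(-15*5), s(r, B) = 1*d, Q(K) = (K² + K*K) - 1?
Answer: -521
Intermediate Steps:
Q(K) = -1 + 2*K² (Q(K) = (K² + K²) - 1 = 2*K² - 1 = -1 + 2*K²)
s(r, B) = 4 (s(r, B) = 1*4 = 4)
V = -525 (V = (-1 + 2*(-2)²)*(-15*5) = (-1 + 2*4)*(-75) = (-1 + 8)*(-75) = 7*(-75) = -525)
s(45, 4²) + V = 4 - 525 = -521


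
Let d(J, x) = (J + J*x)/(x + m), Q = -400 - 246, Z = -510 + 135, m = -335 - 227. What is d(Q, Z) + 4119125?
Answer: 3859378521/937 ≈ 4.1189e+6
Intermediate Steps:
m = -562
Z = -375
Q = -646
d(J, x) = (J + J*x)/(-562 + x) (d(J, x) = (J + J*x)/(x - 562) = (J + J*x)/(-562 + x))
d(Q, Z) + 4119125 = -646*(1 - 375)/(-562 - 375) + 4119125 = -646*(-374)/(-937) + 4119125 = -646*(-1/937)*(-374) + 4119125 = -241604/937 + 4119125 = 3859378521/937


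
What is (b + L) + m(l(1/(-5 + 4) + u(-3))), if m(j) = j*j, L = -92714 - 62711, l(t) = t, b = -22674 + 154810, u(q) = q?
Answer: -23273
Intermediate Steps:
b = 132136
L = -155425
m(j) = j²
(b + L) + m(l(1/(-5 + 4) + u(-3))) = (132136 - 155425) + (1/(-5 + 4) - 3)² = -23289 + (1/(-1) - 3)² = -23289 + (-1 - 3)² = -23289 + (-4)² = -23289 + 16 = -23273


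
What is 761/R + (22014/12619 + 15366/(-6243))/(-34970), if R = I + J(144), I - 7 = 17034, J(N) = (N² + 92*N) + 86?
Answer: 349900682635627/23468051648041065 ≈ 0.014910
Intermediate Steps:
J(N) = 86 + N² + 92*N
I = 17041 (I = 7 + 17034 = 17041)
R = 51111 (R = 17041 + (86 + 144² + 92*144) = 17041 + (86 + 20736 + 13248) = 17041 + 34070 = 51111)
761/R + (22014/12619 + 15366/(-6243))/(-34970) = 761/51111 + (22014/12619 + 15366/(-6243))/(-34970) = 761*(1/51111) + (22014*(1/12619) + 15366*(-1/6243))*(-1/34970) = 761/51111 + (22014/12619 - 5122/2081)*(-1/34970) = 761/51111 - 18823384/26260139*(-1/34970) = 761/51111 + 9411692/459158530415 = 349900682635627/23468051648041065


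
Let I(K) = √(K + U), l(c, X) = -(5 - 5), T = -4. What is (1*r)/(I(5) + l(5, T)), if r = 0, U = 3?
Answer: 0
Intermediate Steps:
l(c, X) = 0 (l(c, X) = -1*0 = 0)
I(K) = √(3 + K) (I(K) = √(K + 3) = √(3 + K))
(1*r)/(I(5) + l(5, T)) = (1*0)/(√(3 + 5) + 0) = 0/(√8 + 0) = 0/(2*√2 + 0) = 0/((2*√2)) = 0*(√2/4) = 0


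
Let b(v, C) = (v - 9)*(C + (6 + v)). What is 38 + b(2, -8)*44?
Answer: 38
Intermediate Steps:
b(v, C) = (-9 + v)*(6 + C + v)
38 + b(2, -8)*44 = 38 + (-54 + 2² - 9*(-8) - 3*2 - 8*2)*44 = 38 + (-54 + 4 + 72 - 6 - 16)*44 = 38 + 0*44 = 38 + 0 = 38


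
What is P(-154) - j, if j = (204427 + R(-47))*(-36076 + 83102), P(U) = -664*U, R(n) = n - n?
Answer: -9613281846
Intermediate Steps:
R(n) = 0
j = 9613384102 (j = (204427 + 0)*(-36076 + 83102) = 204427*47026 = 9613384102)
P(-154) - j = -664*(-154) - 1*9613384102 = 102256 - 9613384102 = -9613281846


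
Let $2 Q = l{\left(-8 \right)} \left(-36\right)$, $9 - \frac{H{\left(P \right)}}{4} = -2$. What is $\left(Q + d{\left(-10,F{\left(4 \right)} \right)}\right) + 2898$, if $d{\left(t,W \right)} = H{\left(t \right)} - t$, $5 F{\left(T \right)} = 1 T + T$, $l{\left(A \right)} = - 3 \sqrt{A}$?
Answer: $2952 + 108 i \sqrt{2} \approx 2952.0 + 152.74 i$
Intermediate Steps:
$H{\left(P \right)} = 44$ ($H{\left(P \right)} = 36 - -8 = 36 + 8 = 44$)
$F{\left(T \right)} = \frac{2 T}{5}$ ($F{\left(T \right)} = \frac{1 T + T}{5} = \frac{T + T}{5} = \frac{2 T}{5}$)
$d{\left(t,W \right)} = 44 - t$
$Q = 108 i \sqrt{2}$ ($Q = \frac{- 3 \sqrt{-8} \left(-36\right)}{2} = \frac{- 3 \cdot 2 i \sqrt{2} \left(-36\right)}{2} = \frac{- 6 i \sqrt{2} \left(-36\right)}{2} = \frac{216 i \sqrt{2}}{2} = 108 i \sqrt{2} \approx 152.74 i$)
$\left(Q + d{\left(-10,F{\left(4 \right)} \right)}\right) + 2898 = \left(108 i \sqrt{2} + \left(44 - -10\right)\right) + 2898 = \left(108 i \sqrt{2} + \left(44 + 10\right)\right) + 2898 = \left(108 i \sqrt{2} + 54\right) + 2898 = \left(54 + 108 i \sqrt{2}\right) + 2898 = 2952 + 108 i \sqrt{2}$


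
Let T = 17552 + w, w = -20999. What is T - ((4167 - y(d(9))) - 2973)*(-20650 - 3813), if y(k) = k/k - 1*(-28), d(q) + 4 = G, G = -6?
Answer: 28495948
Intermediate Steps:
d(q) = -10 (d(q) = -4 - 6 = -10)
y(k) = 29 (y(k) = 1 + 28 = 29)
T = -3447 (T = 17552 - 20999 = -3447)
T - ((4167 - y(d(9))) - 2973)*(-20650 - 3813) = -3447 - ((4167 - 1*29) - 2973)*(-20650 - 3813) = -3447 - ((4167 - 29) - 2973)*(-24463) = -3447 - (4138 - 2973)*(-24463) = -3447 - 1165*(-24463) = -3447 - 1*(-28499395) = -3447 + 28499395 = 28495948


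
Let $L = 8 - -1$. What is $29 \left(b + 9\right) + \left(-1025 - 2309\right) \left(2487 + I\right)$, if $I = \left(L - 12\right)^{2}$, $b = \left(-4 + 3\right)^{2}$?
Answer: $-8321374$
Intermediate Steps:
$b = 1$ ($b = \left(-1\right)^{2} = 1$)
$L = 9$ ($L = 8 + 1 = 9$)
$I = 9$ ($I = \left(9 - 12\right)^{2} = \left(-3\right)^{2} = 9$)
$29 \left(b + 9\right) + \left(-1025 - 2309\right) \left(2487 + I\right) = 29 \left(1 + 9\right) + \left(-1025 - 2309\right) \left(2487 + 9\right) = 29 \cdot 10 - 8321664 = 290 - 8321664 = -8321374$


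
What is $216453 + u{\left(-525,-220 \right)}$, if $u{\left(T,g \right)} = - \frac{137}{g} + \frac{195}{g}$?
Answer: $\frac{23809801}{110} \approx 2.1645 \cdot 10^{5}$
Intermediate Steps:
$u{\left(T,g \right)} = \frac{58}{g}$
$216453 + u{\left(-525,-220 \right)} = 216453 + \frac{58}{-220} = 216453 + 58 \left(- \frac{1}{220}\right) = 216453 - \frac{29}{110} = \frac{23809801}{110}$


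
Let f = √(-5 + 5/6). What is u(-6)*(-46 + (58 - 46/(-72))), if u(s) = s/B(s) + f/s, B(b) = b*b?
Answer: -455/216 - 2275*I*√6/1296 ≈ -2.1065 - 4.2998*I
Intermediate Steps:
B(b) = b²
f = 5*I*√6/6 (f = √(-5 + 5*(⅙)) = √(-5 + ⅚) = √(-25/6) = 5*I*√6/6 ≈ 2.0412*I)
u(s) = 1/s + 5*I*√6/(6*s) (u(s) = s/(s²) + (5*I*√6/6)/s = s/s² + 5*I*√6/(6*s) = 1/s + 5*I*√6/(6*s))
u(-6)*(-46 + (58 - 46/(-72))) = ((⅙)*(6 + 5*I*√6)/(-6))*(-46 + (58 - 46/(-72))) = ((⅙)*(-⅙)*(6 + 5*I*√6))*(-46 + (58 - 46*(-1)/72)) = (-⅙ - 5*I*√6/36)*(-46 + (58 - 1*(-23/36))) = (-⅙ - 5*I*√6/36)*(-46 + (58 + 23/36)) = (-⅙ - 5*I*√6/36)*(-46 + 2111/36) = (-⅙ - 5*I*√6/36)*(455/36) = -455/216 - 2275*I*√6/1296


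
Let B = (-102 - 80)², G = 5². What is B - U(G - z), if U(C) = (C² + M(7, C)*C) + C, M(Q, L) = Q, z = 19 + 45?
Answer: 31915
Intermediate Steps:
z = 64
G = 25
U(C) = C² + 8*C (U(C) = (C² + 7*C) + C = C² + 8*C)
B = 33124 (B = (-182)² = 33124)
B - U(G - z) = 33124 - (25 - 1*64)*(8 + (25 - 1*64)) = 33124 - (25 - 64)*(8 + (25 - 64)) = 33124 - (-39)*(8 - 39) = 33124 - (-39)*(-31) = 33124 - 1*1209 = 33124 - 1209 = 31915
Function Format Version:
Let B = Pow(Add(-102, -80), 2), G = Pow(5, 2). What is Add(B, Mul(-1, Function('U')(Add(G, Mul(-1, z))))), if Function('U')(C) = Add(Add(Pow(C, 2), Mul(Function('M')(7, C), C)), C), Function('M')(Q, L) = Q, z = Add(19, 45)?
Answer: 31915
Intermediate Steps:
z = 64
G = 25
Function('U')(C) = Add(Pow(C, 2), Mul(8, C)) (Function('U')(C) = Add(Add(Pow(C, 2), Mul(7, C)), C) = Add(Pow(C, 2), Mul(8, C)))
B = 33124 (B = Pow(-182, 2) = 33124)
Add(B, Mul(-1, Function('U')(Add(G, Mul(-1, z))))) = Add(33124, Mul(-1, Mul(Add(25, Mul(-1, 64)), Add(8, Add(25, Mul(-1, 64)))))) = Add(33124, Mul(-1, Mul(Add(25, -64), Add(8, Add(25, -64))))) = Add(33124, Mul(-1, Mul(-39, Add(8, -39)))) = Add(33124, Mul(-1, Mul(-39, -31))) = Add(33124, Mul(-1, 1209)) = Add(33124, -1209) = 31915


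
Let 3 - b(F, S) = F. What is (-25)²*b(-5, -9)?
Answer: 5000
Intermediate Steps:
b(F, S) = 3 - F
(-25)²*b(-5, -9) = (-25)²*(3 - 1*(-5)) = 625*(3 + 5) = 625*8 = 5000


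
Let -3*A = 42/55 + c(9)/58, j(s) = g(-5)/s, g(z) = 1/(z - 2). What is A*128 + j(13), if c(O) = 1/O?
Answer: -128048761/3918915 ≈ -32.675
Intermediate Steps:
g(z) = 1/(-2 + z)
j(s) = -1/(7*s) (j(s) = 1/((-2 - 5)*s) = 1/((-7)*s) = -1/(7*s))
A = -21979/86130 (A = -(42/55 + 1/(9*58))/3 = -(42*(1/55) + (⅑)*(1/58))/3 = -(42/55 + 1/522)/3 = -⅓*21979/28710 = -21979/86130 ≈ -0.25518)
A*128 + j(13) = -21979/86130*128 - ⅐/13 = -1406656/43065 - ⅐*1/13 = -1406656/43065 - 1/91 = -128048761/3918915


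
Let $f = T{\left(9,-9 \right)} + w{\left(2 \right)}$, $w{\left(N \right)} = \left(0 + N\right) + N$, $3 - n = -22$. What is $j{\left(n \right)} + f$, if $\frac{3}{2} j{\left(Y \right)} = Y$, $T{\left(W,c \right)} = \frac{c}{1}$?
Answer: $\frac{35}{3} \approx 11.667$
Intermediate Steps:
$n = 25$ ($n = 3 - -22 = 3 + 22 = 25$)
$T{\left(W,c \right)} = c$ ($T{\left(W,c \right)} = c 1 = c$)
$w{\left(N \right)} = 2 N$ ($w{\left(N \right)} = N + N = 2 N$)
$j{\left(Y \right)} = \frac{2 Y}{3}$
$f = -5$ ($f = -9 + 2 \cdot 2 = -9 + 4 = -5$)
$j{\left(n \right)} + f = \frac{2}{3} \cdot 25 - 5 = \frac{50}{3} - 5 = \frac{35}{3}$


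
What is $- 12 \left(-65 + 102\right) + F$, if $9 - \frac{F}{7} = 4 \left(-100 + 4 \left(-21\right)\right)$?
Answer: $4771$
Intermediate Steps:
$F = 5215$ ($F = 63 - 7 \cdot 4 \left(-100 + 4 \left(-21\right)\right) = 63 - 7 \cdot 4 \left(-100 - 84\right) = 63 - 7 \cdot 4 \left(-184\right) = 63 - -5152 = 63 + 5152 = 5215$)
$- 12 \left(-65 + 102\right) + F = - 12 \left(-65 + 102\right) + 5215 = \left(-12\right) 37 + 5215 = -444 + 5215 = 4771$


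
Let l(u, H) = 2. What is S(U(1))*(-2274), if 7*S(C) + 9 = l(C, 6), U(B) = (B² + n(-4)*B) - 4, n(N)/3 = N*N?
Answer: 2274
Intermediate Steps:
n(N) = 3*N² (n(N) = 3*(N*N) = 3*N²)
U(B) = -4 + B² + 48*B (U(B) = (B² + (3*(-4)²)*B) - 4 = (B² + (3*16)*B) - 4 = (B² + 48*B) - 4 = -4 + B² + 48*B)
S(C) = -1 (S(C) = -9/7 + (⅐)*2 = -9/7 + 2/7 = -1)
S(U(1))*(-2274) = -1*(-2274) = 2274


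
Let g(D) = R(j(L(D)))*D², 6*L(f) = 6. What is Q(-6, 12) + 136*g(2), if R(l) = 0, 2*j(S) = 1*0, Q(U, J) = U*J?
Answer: -72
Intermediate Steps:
L(f) = 1 (L(f) = (⅙)*6 = 1)
Q(U, J) = J*U
j(S) = 0 (j(S) = (1*0)/2 = (½)*0 = 0)
g(D) = 0 (g(D) = 0*D² = 0)
Q(-6, 12) + 136*g(2) = 12*(-6) + 136*0 = -72 + 0 = -72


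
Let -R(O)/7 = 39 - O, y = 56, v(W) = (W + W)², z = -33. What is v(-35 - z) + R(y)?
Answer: 135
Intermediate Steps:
v(W) = 4*W² (v(W) = (2*W)² = 4*W²)
R(O) = -273 + 7*O (R(O) = -7*(39 - O) = -273 + 7*O)
v(-35 - z) + R(y) = 4*(-35 - 1*(-33))² + (-273 + 7*56) = 4*(-35 + 33)² + (-273 + 392) = 4*(-2)² + 119 = 4*4 + 119 = 16 + 119 = 135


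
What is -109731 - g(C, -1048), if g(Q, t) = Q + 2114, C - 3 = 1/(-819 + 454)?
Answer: -40824519/365 ≈ -1.1185e+5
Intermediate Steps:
C = 1094/365 (C = 3 + 1/(-819 + 454) = 3 + 1/(-365) = 3 - 1/365 = 1094/365 ≈ 2.9973)
g(Q, t) = 2114 + Q
-109731 - g(C, -1048) = -109731 - (2114 + 1094/365) = -109731 - 1*772704/365 = -109731 - 772704/365 = -40824519/365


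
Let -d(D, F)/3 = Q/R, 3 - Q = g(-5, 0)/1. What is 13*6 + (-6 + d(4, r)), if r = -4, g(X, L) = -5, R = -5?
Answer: 384/5 ≈ 76.800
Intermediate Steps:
Q = 8 (Q = 3 - (-5)/1 = 3 - (-5) = 3 - 1*(-5) = 3 + 5 = 8)
d(D, F) = 24/5 (d(D, F) = -24/(-5) = -24*(-1)/5 = -3*(-8/5) = 24/5)
13*6 + (-6 + d(4, r)) = 13*6 + (-6 + 24/5) = 78 - 6/5 = 384/5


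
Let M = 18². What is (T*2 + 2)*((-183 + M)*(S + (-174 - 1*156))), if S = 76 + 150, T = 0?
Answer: -29328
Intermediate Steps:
S = 226
M = 324
(T*2 + 2)*((-183 + M)*(S + (-174 - 1*156))) = (0*2 + 2)*((-183 + 324)*(226 + (-174 - 1*156))) = (0 + 2)*(141*(226 + (-174 - 156))) = 2*(141*(226 - 330)) = 2*(141*(-104)) = 2*(-14664) = -29328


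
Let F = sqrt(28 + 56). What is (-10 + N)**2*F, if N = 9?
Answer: 2*sqrt(21) ≈ 9.1651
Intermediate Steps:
F = 2*sqrt(21) (F = sqrt(84) = 2*sqrt(21) ≈ 9.1651)
(-10 + N)**2*F = (-10 + 9)**2*(2*sqrt(21)) = (-1)**2*(2*sqrt(21)) = 1*(2*sqrt(21)) = 2*sqrt(21)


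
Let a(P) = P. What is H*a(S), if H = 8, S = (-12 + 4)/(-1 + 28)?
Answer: -64/27 ≈ -2.3704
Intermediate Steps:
S = -8/27 ≈ -0.29630
H*a(S) = 8*(-8/27) = -64/27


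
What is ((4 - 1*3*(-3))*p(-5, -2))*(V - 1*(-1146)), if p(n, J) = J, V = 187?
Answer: -34658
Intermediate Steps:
((4 - 1*3*(-3))*p(-5, -2))*(V - 1*(-1146)) = ((4 - 1*3*(-3))*(-2))*(187 - 1*(-1146)) = ((4 - 3*(-3))*(-2))*(187 + 1146) = ((4 + 9)*(-2))*1333 = (13*(-2))*1333 = -26*1333 = -34658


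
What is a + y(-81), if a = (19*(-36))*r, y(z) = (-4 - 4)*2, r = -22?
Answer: 15032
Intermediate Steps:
y(z) = -16 (y(z) = -8*2 = -16)
a = 15048 (a = (19*(-36))*(-22) = -684*(-22) = 15048)
a + y(-81) = 15048 - 16 = 15032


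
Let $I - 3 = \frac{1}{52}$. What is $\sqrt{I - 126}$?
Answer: $\frac{i \sqrt{83135}}{26} \approx 11.09 i$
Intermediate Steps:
$I = \frac{157}{52}$ ($I = 3 + \frac{1}{52} = \frac{157}{52} \approx 3.0192$)
$\sqrt{I - 126} = \sqrt{\frac{157}{52} - 126} = \sqrt{- \frac{6395}{52}} = \frac{i \sqrt{83135}}{26}$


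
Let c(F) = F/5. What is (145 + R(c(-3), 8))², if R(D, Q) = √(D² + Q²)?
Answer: (725 + √1609)²/25 ≈ 23416.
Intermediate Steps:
c(F) = F/5 (c(F) = F*(⅕) = F/5)
(145 + R(c(-3), 8))² = (145 + √(((⅕)*(-3))² + 8²))² = (145 + √((-⅗)² + 64))² = (145 + √(9/25 + 64))² = (145 + √(1609/25))² = (145 + √1609/5)²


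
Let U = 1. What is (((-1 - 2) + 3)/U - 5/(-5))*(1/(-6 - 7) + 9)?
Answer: 116/13 ≈ 8.9231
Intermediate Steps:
(((-1 - 2) + 3)/U - 5/(-5))*(1/(-6 - 7) + 9) = (((-1 - 2) + 3)/1 - 5/(-5))*(1/(-6 - 7) + 9) = ((-3 + 3)*1 - 5*(-1/5))*(1/(-13) + 9) = (0*1 + 1)*(-1/13 + 9) = (0 + 1)*(116/13) = 1*(116/13) = 116/13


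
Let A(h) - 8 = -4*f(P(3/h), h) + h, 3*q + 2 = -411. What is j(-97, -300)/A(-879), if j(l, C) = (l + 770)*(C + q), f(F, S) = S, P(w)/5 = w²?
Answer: -883649/7935 ≈ -111.36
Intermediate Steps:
q = -413/3 (q = -⅔ + (⅓)*(-411) = -⅔ - 137 = -413/3 ≈ -137.67)
P(w) = 5*w²
j(l, C) = (770 + l)*(-413/3 + C) (j(l, C) = (l + 770)*(C - 413/3) = (770 + l)*(-413/3 + C))
A(h) = 8 - 3*h (A(h) = 8 + (-4*h + h) = 8 - 3*h)
j(-97, -300)/A(-879) = (-318010/3 + 770*(-300) - 413/3*(-97) - 300*(-97))/(8 - 3*(-879)) = (-318010/3 - 231000 + 40061/3 + 29100)/(8 + 2637) = -883649/3/2645 = -883649/3*1/2645 = -883649/7935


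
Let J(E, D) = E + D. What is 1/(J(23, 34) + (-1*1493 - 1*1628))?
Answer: -1/3064 ≈ -0.00032637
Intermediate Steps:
J(E, D) = D + E
1/(J(23, 34) + (-1*1493 - 1*1628)) = 1/((34 + 23) + (-1*1493 - 1*1628)) = 1/(57 + (-1493 - 1628)) = 1/(57 - 3121) = 1/(-3064) = -1/3064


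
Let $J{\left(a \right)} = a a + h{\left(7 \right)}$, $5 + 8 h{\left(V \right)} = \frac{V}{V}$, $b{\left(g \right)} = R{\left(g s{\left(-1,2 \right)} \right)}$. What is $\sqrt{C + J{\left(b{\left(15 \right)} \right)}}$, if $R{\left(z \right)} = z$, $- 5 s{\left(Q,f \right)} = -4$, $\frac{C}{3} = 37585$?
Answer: $\frac{\sqrt{451594}}{2} \approx 336.0$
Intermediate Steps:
$C = 112755$ ($C = 3 \cdot 37585 = 112755$)
$s{\left(Q,f \right)} = \frac{4}{5}$ ($s{\left(Q,f \right)} = \left(- \frac{1}{5}\right) \left(-4\right) = \frac{4}{5}$)
$b{\left(g \right)} = \frac{4 g}{5}$ ($b{\left(g \right)} = g \frac{4}{5} = \frac{4 g}{5}$)
$h{\left(V \right)} = - \frac{1}{2}$ ($h{\left(V \right)} = - \frac{5}{8} + \frac{V \frac{1}{V}}{8} = - \frac{5}{8} + \frac{1}{8} \cdot 1 = - \frac{5}{8} + \frac{1}{8} = - \frac{1}{2}$)
$J{\left(a \right)} = - \frac{1}{2} + a^{2}$ ($J{\left(a \right)} = a a - \frac{1}{2} = a^{2} - \frac{1}{2} = - \frac{1}{2} + a^{2}$)
$\sqrt{C + J{\left(b{\left(15 \right)} \right)}} = \sqrt{112755 - \left(\frac{1}{2} - \left(\frac{4}{5} \cdot 15\right)^{2}\right)} = \sqrt{112755 - \left(\frac{1}{2} - 12^{2}\right)} = \sqrt{112755 + \left(- \frac{1}{2} + 144\right)} = \sqrt{112755 + \frac{287}{2}} = \sqrt{\frac{225797}{2}} = \frac{\sqrt{451594}}{2}$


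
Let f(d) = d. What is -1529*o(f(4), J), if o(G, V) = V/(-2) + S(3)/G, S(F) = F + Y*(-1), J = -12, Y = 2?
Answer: -38225/4 ≈ -9556.3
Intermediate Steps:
S(F) = -2 + F (S(F) = F + 2*(-1) = F - 2 = -2 + F)
o(G, V) = 1/G - V/2 (o(G, V) = V/(-2) + (-2 + 3)/G = V*(-½) + 1/G = -V/2 + 1/G = 1/G - V/2)
-1529*o(f(4), J) = -1529*(1/4 - ½*(-12)) = -1529*(¼ + 6) = -1529*25/4 = -38225/4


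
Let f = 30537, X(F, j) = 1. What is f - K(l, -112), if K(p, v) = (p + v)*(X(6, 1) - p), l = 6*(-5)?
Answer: 34939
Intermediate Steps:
l = -30
K(p, v) = (1 - p)*(p + v) (K(p, v) = (p + v)*(1 - p) = (1 - p)*(p + v))
f - K(l, -112) = 30537 - (-30 - 112 - 1*(-30)² - 1*(-30)*(-112)) = 30537 - (-30 - 112 - 1*900 - 3360) = 30537 - (-30 - 112 - 900 - 3360) = 30537 - 1*(-4402) = 30537 + 4402 = 34939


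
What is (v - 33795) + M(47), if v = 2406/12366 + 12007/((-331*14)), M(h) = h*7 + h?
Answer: -319196862599/9550674 ≈ -33421.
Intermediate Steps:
M(h) = 8*h (M(h) = 7*h + h = 8*h)
v = -22888193/9550674 (v = 2406*(1/12366) + 12007/(-4634) = 401/2061 + 12007*(-1/4634) = 401/2061 - 12007/4634 = -22888193/9550674 ≈ -2.3965)
(v - 33795) + M(47) = (-22888193/9550674 - 33795) + 8*47 = -322787916023/9550674 + 376 = -319196862599/9550674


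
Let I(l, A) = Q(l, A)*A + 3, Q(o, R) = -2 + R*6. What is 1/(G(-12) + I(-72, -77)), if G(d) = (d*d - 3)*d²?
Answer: 1/56035 ≈ 1.7846e-5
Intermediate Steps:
Q(o, R) = -2 + 6*R
I(l, A) = 3 + A*(-2 + 6*A) (I(l, A) = (-2 + 6*A)*A + 3 = A*(-2 + 6*A) + 3 = 3 + A*(-2 + 6*A))
G(d) = d²*(-3 + d²) (G(d) = (d² - 3)*d² = (-3 + d²)*d² = d²*(-3 + d²))
1/(G(-12) + I(-72, -77)) = 1/((-12)²*(-3 + (-12)²) + (3 + 2*(-77)*(-1 + 3*(-77)))) = 1/(144*(-3 + 144) + (3 + 2*(-77)*(-1 - 231))) = 1/(144*141 + (3 + 2*(-77)*(-232))) = 1/(20304 + (3 + 35728)) = 1/(20304 + 35731) = 1/56035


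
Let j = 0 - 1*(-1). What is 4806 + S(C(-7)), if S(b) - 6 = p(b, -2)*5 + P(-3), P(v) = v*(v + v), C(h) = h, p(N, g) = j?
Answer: 4835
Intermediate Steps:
j = 1 (j = 0 + 1 = 1)
p(N, g) = 1
P(v) = 2*v² (P(v) = v*(2*v) = 2*v²)
S(b) = 29 (S(b) = 6 + (1*5 + 2*(-3)²) = 6 + (5 + 2*9) = 6 + (5 + 18) = 6 + 23 = 29)
4806 + S(C(-7)) = 4806 + 29 = 4835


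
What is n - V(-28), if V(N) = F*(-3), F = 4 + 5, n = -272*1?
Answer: -245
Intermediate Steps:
n = -272
F = 9
V(N) = -27 (V(N) = 9*(-3) = -27)
n - V(-28) = -272 - 1*(-27) = -272 + 27 = -245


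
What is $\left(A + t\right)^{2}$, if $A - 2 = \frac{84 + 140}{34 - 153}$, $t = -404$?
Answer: $\frac{47141956}{289} \approx 1.6312 \cdot 10^{5}$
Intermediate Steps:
$A = \frac{2}{17}$ ($A = 2 + \frac{84 + 140}{34 - 153} = 2 + \frac{224}{-119} = 2 + 224 \left(- \frac{1}{119}\right) = 2 - \frac{32}{17} = \frac{2}{17} \approx 0.11765$)
$\left(A + t\right)^{2} = \left(\frac{2}{17} - 404\right)^{2} = \left(- \frac{6866}{17}\right)^{2} = \frac{47141956}{289}$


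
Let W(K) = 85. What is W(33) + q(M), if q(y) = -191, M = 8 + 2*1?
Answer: -106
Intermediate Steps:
M = 10 (M = 8 + 2 = 10)
W(33) + q(M) = 85 - 191 = -106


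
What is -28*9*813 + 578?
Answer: -204298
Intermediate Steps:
-28*9*813 + 578 = -252*813 + 578 = -204876 + 578 = -204298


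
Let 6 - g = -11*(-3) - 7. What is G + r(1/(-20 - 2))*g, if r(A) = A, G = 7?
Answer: 87/11 ≈ 7.9091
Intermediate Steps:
g = -20 (g = 6 - (-11*(-3) - 7) = 6 - (33 - 7) = 6 - 1*26 = 6 - 26 = -20)
G + r(1/(-20 - 2))*g = 7 - 20/(-20 - 2) = 7 - 20/(-22) = 7 - 1/22*(-20) = 7 + 10/11 = 87/11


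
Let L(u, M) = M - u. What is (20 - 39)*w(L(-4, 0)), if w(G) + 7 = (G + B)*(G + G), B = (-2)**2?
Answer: -1083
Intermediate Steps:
B = 4
w(G) = -7 + 2*G*(4 + G) (w(G) = -7 + (G + 4)*(G + G) = -7 + (4 + G)*(2*G) = -7 + 2*G*(4 + G))
(20 - 39)*w(L(-4, 0)) = (20 - 39)*(-7 + 2*(0 - 1*(-4))**2 + 8*(0 - 1*(-4))) = -19*(-7 + 2*(0 + 4)**2 + 8*(0 + 4)) = -19*(-7 + 2*4**2 + 8*4) = -19*(-7 + 2*16 + 32) = -19*(-7 + 32 + 32) = -19*57 = -1083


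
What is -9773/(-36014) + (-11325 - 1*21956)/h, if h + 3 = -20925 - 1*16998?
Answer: 392308183/341466741 ≈ 1.1489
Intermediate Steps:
h = -37926 (h = -3 + (-20925 - 1*16998) = -3 + (-20925 - 16998) = -3 - 37923 = -37926)
-9773/(-36014) + (-11325 - 1*21956)/h = -9773/(-36014) + (-11325 - 1*21956)/(-37926) = -9773*(-1/36014) + (-11325 - 21956)*(-1/37926) = 9773/36014 - 33281*(-1/37926) = 9773/36014 + 33281/37926 = 392308183/341466741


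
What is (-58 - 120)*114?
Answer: -20292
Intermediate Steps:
(-58 - 120)*114 = -178*114 = -20292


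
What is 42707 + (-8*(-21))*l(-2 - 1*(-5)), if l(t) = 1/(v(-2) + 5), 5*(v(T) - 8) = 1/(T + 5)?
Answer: 299039/7 ≈ 42720.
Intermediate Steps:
v(T) = 8 + 1/(5*(5 + T)) (v(T) = 8 + 1/(5*(T + 5)) = 8 + 1/(5*(5 + T)))
l(t) = 15/196 (l(t) = 1/((201 + 40*(-2))/(5*(5 - 2)) + 5) = 1/((1/5)*(201 - 80)/3 + 5) = 1/((1/5)*(1/3)*121 + 5) = 1/(121/15 + 5) = 1/(196/15) = 15/196)
42707 + (-8*(-21))*l(-2 - 1*(-5)) = 42707 - 8*(-21)*(15/196) = 42707 + 168*(15/196) = 42707 + 90/7 = 299039/7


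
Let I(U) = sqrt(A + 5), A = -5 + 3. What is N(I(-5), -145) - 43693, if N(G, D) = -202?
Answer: -43895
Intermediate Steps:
A = -2
I(U) = sqrt(3) (I(U) = sqrt(-2 + 5) = sqrt(3))
N(I(-5), -145) - 43693 = -202 - 43693 = -43895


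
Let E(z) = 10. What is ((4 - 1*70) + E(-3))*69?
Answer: -3864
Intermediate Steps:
((4 - 1*70) + E(-3))*69 = ((4 - 1*70) + 10)*69 = ((4 - 70) + 10)*69 = (-66 + 10)*69 = -56*69 = -3864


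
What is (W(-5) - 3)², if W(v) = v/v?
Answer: 4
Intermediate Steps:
W(v) = 1
(W(-5) - 3)² = (1 - 3)² = (-2)² = 4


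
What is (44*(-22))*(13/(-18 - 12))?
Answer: 6292/15 ≈ 419.47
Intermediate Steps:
(44*(-22))*(13/(-18 - 12)) = -12584/(-30) = -12584*(-1)/30 = -968*(-13/30) = 6292/15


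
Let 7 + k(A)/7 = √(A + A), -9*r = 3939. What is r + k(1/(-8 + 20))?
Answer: -1460/3 + 7*√6/6 ≈ -483.81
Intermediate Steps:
r = -1313/3 (r = -⅑*3939 = -1313/3 ≈ -437.67)
k(A) = -49 + 7*√2*√A (k(A) = -49 + 7*√(A + A) = -49 + 7*√(2*A) = -49 + 7*(√2*√A) = -49 + 7*√2*√A)
r + k(1/(-8 + 20)) = -1313/3 + (-49 + 7*√2*√(1/(-8 + 20))) = -1313/3 + (-49 + 7*√2*√(1/12)) = -1313/3 + (-49 + 7*√2*(√3/6)) = -1313/3 + (-49 + 7*√6/6) = -1460/3 + 7*√6/6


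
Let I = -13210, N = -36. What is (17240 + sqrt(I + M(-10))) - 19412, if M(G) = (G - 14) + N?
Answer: -2172 + I*sqrt(13270) ≈ -2172.0 + 115.2*I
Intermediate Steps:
M(G) = -50 + G (M(G) = (G - 14) - 36 = (-14 + G) - 36 = -50 + G)
(17240 + sqrt(I + M(-10))) - 19412 = (17240 + sqrt(-13210 + (-50 - 10))) - 19412 = (17240 + sqrt(-13210 - 60)) - 19412 = (17240 + sqrt(-13270)) - 19412 = (17240 + I*sqrt(13270)) - 19412 = -2172 + I*sqrt(13270)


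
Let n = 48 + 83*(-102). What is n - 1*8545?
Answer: -16963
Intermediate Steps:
n = -8418 (n = 48 - 8466 = -8418)
n - 1*8545 = -8418 - 1*8545 = -8418 - 8545 = -16963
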